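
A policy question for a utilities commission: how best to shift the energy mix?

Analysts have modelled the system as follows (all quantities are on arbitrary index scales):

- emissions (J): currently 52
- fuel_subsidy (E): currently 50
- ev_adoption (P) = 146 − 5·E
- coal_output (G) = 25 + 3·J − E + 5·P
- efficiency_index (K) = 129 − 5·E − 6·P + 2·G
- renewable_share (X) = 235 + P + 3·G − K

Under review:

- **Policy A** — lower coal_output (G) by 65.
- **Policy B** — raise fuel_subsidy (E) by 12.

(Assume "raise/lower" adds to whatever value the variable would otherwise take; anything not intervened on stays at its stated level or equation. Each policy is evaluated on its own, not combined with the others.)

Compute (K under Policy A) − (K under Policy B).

Policy A (G − 65):
  J = 52
  E = 50
  P = 146 − 5·50 = -104
  G = 25 + 3·52 − 50 + 5·(-104) (−65 from intervention) = -454
  K = 129 − 5·50 − 6·(-104) + 2·(-454) = -405
Policy B (E + 12):
  J = 52
  E = 50 + 12 = 62
  P = 146 − 5·62 = -164
  G = 25 + 3·52 − 62 + 5·(-164) = -701
  K = 129 − 5·62 − 6·(-164) + 2·(-701) = -599
K: -405 − (-599) = 194

194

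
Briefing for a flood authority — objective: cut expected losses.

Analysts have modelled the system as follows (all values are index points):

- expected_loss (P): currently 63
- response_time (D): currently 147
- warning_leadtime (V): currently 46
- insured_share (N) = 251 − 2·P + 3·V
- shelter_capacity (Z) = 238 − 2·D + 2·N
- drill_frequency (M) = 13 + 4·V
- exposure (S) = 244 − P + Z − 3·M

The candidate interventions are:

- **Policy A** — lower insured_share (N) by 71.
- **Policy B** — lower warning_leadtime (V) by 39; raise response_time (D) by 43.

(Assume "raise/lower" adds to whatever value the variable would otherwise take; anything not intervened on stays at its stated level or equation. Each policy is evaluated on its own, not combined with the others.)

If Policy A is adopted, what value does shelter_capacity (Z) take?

Policy A (N − 71):
  P = 63
  D = 147
  V = 46
  N = 251 − 2·63 + 3·46 (−71 from intervention) = 192
  Z = 238 − 2·147 + 2·192 = 328

328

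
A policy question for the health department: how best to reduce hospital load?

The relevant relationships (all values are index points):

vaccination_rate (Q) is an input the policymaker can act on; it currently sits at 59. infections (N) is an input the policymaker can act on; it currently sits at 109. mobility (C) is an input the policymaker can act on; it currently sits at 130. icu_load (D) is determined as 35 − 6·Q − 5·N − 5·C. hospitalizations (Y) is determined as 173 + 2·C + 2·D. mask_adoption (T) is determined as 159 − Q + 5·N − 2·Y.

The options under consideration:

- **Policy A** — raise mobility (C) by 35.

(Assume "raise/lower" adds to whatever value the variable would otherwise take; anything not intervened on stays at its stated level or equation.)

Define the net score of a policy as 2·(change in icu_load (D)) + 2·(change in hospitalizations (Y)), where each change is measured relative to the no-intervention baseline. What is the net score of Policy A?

Baseline:
  Q = 59
  N = 109
  C = 130
  D = 35 − 6·59 − 5·109 − 5·130 = -1514
  Y = 173 + 2·130 + 2·(-1514) = -2595
Policy A (C + 35):
  Q = 59
  N = 109
  C = 130 + 35 = 165
  D = 35 − 6·59 − 5·109 − 5·165 = -1689
  Y = 173 + 2·165 + 2·(-1689) = -2875
ΔD = -1689 − (-1514) = -175; ΔY = -2875 − (-2595) = -280
Score = 2·(-175) + 2·(-280) = -910

-910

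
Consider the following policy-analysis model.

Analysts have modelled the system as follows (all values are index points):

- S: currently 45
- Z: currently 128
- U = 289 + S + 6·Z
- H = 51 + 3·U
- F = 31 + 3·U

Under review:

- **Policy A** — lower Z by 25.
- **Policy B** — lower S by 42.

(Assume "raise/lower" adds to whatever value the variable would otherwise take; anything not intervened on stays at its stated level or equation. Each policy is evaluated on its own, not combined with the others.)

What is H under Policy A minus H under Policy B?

-324

Policy A (Z − 25):
  S = 45
  Z = 128 − 25 = 103
  U = 289 + 45 + 6·103 = 952
  H = 51 + 3·952 = 2907
Policy B (S − 42):
  S = 45 − 42 = 3
  Z = 128
  U = 289 + 3 + 6·128 = 1060
  H = 51 + 3·1060 = 3231
H: 2907 − 3231 = -324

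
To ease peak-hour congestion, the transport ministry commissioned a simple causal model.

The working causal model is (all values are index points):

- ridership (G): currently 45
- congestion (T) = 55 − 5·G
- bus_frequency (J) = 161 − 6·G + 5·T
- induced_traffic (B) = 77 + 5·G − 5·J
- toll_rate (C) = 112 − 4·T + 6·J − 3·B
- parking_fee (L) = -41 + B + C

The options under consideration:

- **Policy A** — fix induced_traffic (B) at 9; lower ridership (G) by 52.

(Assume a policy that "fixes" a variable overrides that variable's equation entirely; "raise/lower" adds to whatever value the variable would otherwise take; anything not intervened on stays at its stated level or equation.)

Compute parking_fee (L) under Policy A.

3611

Policy A (B := 9, G − 52):
  G = 45 − 52 = -7
  T = 55 − 5·(-7) = 90
  J = 161 − 6·(-7) + 5·90 = 653
  B = 9
  C = 112 − 4·90 + 6·653 − 3·9 = 3643
  L = -41 + 9 + 3643 = 3611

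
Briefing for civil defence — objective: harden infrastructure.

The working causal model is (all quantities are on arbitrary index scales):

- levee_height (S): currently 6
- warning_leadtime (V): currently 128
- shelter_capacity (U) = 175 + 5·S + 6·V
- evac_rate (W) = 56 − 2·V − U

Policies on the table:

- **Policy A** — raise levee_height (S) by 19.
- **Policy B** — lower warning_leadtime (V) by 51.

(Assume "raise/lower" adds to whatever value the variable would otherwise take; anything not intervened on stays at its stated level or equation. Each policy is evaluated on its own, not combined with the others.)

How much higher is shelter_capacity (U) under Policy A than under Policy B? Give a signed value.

401

Policy A (S + 19):
  S = 6 + 19 = 25
  V = 128
  U = 175 + 5·25 + 6·128 = 1068
Policy B (V − 51):
  S = 6
  V = 128 − 51 = 77
  U = 175 + 5·6 + 6·77 = 667
U: 1068 − 667 = 401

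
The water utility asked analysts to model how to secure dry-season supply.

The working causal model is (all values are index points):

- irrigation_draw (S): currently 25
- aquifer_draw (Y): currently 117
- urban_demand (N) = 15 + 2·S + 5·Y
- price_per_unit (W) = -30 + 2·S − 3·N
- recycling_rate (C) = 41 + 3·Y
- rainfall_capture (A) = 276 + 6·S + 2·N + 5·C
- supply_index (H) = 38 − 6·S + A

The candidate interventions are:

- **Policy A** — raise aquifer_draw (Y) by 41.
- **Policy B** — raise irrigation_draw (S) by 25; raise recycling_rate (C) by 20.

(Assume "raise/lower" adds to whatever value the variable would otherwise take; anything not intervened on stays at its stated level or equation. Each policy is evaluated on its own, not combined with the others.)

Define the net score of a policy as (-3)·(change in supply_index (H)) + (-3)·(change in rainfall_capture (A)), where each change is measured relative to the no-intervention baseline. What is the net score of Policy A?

-6150

Baseline:
  S = 25
  Y = 117
  N = 15 + 2·25 + 5·117 = 650
  C = 41 + 3·117 = 392
  A = 276 + 6·25 + 2·650 + 5·392 = 3686
  H = 38 − 6·25 + 3686 = 3574
Policy A (Y + 41):
  S = 25
  Y = 117 + 41 = 158
  N = 15 + 2·25 + 5·158 = 855
  C = 41 + 3·158 = 515
  A = 276 + 6·25 + 2·855 + 5·515 = 4711
  H = 38 − 6·25 + 4711 = 4599
ΔH = 4599 − 3574 = 1025; ΔA = 4711 − 3686 = 1025
Score = (-3)·1025 + (-3)·1025 = -6150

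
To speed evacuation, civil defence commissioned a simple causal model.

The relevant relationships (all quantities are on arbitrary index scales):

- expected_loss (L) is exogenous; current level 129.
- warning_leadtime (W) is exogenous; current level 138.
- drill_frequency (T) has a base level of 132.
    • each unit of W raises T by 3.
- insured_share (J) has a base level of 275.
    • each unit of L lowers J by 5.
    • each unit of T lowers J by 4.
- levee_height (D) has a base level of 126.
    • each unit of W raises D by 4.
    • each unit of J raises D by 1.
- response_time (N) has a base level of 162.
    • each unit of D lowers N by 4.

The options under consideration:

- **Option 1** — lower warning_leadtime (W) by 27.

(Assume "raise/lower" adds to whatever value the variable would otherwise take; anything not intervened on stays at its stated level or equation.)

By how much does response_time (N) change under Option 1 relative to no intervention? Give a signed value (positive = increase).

-864

Baseline:
  L = 129
  W = 138
  T = 132 + 3·138 = 546
  J = 275 − 5·129 − 4·546 = -2554
  D = 126 + 4·138 + (-2554) = -1876
  N = 162 − 4·(-1876) = 7666
Option 1 (W − 27):
  L = 129
  W = 138 − 27 = 111
  T = 132 + 3·111 = 465
  J = 275 − 5·129 − 4·465 = -2230
  D = 126 + 4·111 + (-2230) = -1660
  N = 162 − 4·(-1660) = 6802
Change in N: 6802 − 7666 = -864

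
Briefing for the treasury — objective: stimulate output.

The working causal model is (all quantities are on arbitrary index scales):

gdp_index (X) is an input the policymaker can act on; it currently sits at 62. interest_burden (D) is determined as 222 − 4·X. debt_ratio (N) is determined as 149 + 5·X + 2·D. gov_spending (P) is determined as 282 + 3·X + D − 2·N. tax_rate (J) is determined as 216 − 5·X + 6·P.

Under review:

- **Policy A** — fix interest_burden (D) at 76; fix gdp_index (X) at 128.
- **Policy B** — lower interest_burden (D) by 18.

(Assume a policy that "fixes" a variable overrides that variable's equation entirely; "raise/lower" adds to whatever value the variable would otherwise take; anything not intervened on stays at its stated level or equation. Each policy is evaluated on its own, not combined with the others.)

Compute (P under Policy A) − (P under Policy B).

-822

Policy A (D := 76, X := 128):
  X = 128
  D = 76
  N = 149 + 5·128 + 2·76 = 941
  P = 282 + 3·128 + 76 − 2·941 = -1140
Policy B (D − 18):
  X = 62
  D = 222 − 4·62 (−18 from intervention) = -44
  N = 149 + 5·62 + 2·(-44) = 371
  P = 282 + 3·62 + (-44) − 2·371 = -318
P: -1140 − (-318) = -822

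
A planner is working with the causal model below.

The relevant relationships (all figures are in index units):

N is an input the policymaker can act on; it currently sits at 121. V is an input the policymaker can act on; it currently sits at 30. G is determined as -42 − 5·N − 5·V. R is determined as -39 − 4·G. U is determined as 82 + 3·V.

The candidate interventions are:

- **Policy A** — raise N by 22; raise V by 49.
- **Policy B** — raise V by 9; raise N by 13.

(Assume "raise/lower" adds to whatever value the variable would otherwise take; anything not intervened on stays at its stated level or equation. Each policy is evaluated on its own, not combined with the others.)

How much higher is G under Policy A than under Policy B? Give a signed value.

Policy A (N + 22, V + 49):
  N = 121 + 22 = 143
  V = 30 + 49 = 79
  G = -42 − 5·143 − 5·79 = -1152
Policy B (V + 9, N + 13):
  N = 121 + 13 = 134
  V = 30 + 9 = 39
  G = -42 − 5·134 − 5·39 = -907
G: -1152 − (-907) = -245

-245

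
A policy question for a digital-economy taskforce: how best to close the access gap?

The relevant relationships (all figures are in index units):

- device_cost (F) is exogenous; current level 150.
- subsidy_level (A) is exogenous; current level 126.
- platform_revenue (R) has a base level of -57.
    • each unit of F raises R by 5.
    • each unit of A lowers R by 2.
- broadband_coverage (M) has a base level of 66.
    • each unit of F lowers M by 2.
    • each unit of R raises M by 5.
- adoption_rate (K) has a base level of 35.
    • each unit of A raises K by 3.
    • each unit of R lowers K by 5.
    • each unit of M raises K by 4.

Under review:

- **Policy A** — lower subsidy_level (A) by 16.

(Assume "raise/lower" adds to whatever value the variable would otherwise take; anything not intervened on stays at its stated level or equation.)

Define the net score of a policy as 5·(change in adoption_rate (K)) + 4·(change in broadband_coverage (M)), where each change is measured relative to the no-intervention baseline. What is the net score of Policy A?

2800

Baseline:
  F = 150
  A = 126
  R = -57 + 5·150 − 2·126 = 441
  M = 66 − 2·150 + 5·441 = 1971
  K = 35 + 3·126 − 5·441 + 4·1971 = 6092
Policy A (A − 16):
  F = 150
  A = 126 − 16 = 110
  R = -57 + 5·150 − 2·110 = 473
  M = 66 − 2·150 + 5·473 = 2131
  K = 35 + 3·110 − 5·473 + 4·2131 = 6524
ΔK = 6524 − 6092 = 432; ΔM = 2131 − 1971 = 160
Score = 5·432 + 4·160 = 2800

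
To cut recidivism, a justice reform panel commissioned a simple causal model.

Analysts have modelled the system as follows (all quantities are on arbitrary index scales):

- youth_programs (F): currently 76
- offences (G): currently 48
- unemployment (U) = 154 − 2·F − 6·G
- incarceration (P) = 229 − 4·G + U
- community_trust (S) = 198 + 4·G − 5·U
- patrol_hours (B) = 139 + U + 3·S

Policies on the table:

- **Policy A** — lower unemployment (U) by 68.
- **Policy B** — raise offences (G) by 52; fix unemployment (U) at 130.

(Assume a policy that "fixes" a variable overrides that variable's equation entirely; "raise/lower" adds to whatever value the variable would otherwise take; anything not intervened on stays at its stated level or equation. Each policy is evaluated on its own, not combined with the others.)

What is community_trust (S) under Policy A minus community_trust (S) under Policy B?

Policy A (U − 68):
  F = 76
  G = 48
  U = 154 − 2·76 − 6·48 (−68 from intervention) = -354
  S = 198 + 4·48 − 5·(-354) = 2160
Policy B (G + 52, U := 130):
  F = 76
  G = 48 + 52 = 100
  U = 130
  S = 198 + 4·100 − 5·130 = -52
S: 2160 − (-52) = 2212

2212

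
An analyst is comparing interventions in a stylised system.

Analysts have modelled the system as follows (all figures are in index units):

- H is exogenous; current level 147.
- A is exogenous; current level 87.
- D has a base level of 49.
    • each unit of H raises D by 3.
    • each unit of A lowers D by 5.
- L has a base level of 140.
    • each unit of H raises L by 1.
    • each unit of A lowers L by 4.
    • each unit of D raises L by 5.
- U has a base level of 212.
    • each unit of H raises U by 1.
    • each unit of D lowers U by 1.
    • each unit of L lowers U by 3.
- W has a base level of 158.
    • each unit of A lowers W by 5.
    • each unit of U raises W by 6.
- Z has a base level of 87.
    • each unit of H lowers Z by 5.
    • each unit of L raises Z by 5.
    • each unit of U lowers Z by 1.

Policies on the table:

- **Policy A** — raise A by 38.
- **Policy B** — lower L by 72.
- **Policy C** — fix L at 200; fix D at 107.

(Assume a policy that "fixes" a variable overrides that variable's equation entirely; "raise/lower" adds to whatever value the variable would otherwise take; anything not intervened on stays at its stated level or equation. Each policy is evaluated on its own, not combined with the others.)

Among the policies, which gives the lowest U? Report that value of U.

-348

Policy A (A + 38):
  H = 147
  A = 87 + 38 = 125
  D = 49 + 3·147 − 5·125 = -135
  L = 140 + 147 − 4·125 + 5·(-135) = -888
  U = 212 + 147 − (-135) − 3·(-888) = 3158
Policy B (L − 72):
  H = 147
  A = 87
  D = 49 + 3·147 − 5·87 = 55
  L = 140 + 147 − 4·87 + 5·55 (−72 from intervention) = 142
  U = 212 + 147 − 55 − 3·142 = -122
Policy C (L := 200, D := 107):
  H = 147
  A = 87
  D = 107
  L = 200
  U = 212 + 147 − 107 − 3·200 = -348
Comparing — Policy A: U=3158, Policy B: U=-122, Policy C: U=-348. Lowest is -348 (Policy C).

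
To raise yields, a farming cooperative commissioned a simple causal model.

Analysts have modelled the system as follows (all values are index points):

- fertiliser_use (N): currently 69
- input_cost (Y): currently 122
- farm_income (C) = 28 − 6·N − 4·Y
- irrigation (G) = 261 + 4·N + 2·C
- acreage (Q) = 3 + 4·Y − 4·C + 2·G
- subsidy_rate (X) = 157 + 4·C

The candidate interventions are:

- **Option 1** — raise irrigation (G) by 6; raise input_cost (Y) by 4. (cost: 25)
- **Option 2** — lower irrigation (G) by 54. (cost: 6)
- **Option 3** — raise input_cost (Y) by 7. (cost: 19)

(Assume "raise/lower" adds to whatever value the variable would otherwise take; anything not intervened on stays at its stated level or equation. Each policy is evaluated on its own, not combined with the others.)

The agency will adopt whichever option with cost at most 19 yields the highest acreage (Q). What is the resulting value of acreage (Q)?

1593

Option 2 (G − 54):
  N = 69
  Y = 122
  C = 28 − 6·69 − 4·122 = -874
  G = 261 + 4·69 + 2·(-874) (−54 from intervention) = -1265
  Q = 3 + 4·122 − 4·(-874) + 2·(-1265) = 1457
Option 3 (Y + 7):
  N = 69
  Y = 122 + 7 = 129
  C = 28 − 6·69 − 4·129 = -902
  G = 261 + 4·69 + 2·(-902) = -1267
  Q = 3 + 4·129 − 4·(-902) + 2·(-1267) = 1593
Comparing — Option 2: Q=1457, Option 3: Q=1593. Highest is 1593 (Option 3).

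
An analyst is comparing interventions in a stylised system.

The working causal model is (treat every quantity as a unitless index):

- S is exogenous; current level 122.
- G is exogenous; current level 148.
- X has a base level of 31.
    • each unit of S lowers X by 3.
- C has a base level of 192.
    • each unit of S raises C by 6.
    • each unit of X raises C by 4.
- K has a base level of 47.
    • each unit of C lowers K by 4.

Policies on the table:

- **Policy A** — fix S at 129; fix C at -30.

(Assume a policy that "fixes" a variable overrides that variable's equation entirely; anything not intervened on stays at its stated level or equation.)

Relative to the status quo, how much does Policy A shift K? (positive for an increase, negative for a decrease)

-1544

Baseline:
  S = 122
  X = 31 − 3·122 = -335
  C = 192 + 6·122 + 4·(-335) = -416
  K = 47 − 4·(-416) = 1711
Policy A (S := 129, C := -30):
  S = 129
  X = 31 − 3·129 = -356
  C = -30
  K = 47 − 4·(-30) = 167
Change in K: 167 − 1711 = -1544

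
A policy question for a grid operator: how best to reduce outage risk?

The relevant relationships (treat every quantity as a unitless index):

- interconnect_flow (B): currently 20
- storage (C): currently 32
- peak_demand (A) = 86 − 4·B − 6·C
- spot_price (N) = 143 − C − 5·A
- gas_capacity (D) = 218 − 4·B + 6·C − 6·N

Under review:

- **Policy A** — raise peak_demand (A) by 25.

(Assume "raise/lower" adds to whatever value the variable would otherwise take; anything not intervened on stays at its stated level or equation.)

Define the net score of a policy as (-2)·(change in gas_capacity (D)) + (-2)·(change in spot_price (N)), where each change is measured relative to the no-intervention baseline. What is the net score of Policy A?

-1250

Baseline:
  B = 20
  C = 32
  A = 86 − 4·20 − 6·32 = -186
  N = 143 − 32 − 5·(-186) = 1041
  D = 218 − 4·20 + 6·32 − 6·1041 = -5916
Policy A (A + 25):
  B = 20
  C = 32
  A = 86 − 4·20 − 6·32 (+25 from intervention) = -161
  N = 143 − 32 − 5·(-161) = 916
  D = 218 − 4·20 + 6·32 − 6·916 = -5166
ΔD = -5166 − (-5916) = 750; ΔN = 916 − 1041 = -125
Score = (-2)·750 + (-2)·(-125) = -1250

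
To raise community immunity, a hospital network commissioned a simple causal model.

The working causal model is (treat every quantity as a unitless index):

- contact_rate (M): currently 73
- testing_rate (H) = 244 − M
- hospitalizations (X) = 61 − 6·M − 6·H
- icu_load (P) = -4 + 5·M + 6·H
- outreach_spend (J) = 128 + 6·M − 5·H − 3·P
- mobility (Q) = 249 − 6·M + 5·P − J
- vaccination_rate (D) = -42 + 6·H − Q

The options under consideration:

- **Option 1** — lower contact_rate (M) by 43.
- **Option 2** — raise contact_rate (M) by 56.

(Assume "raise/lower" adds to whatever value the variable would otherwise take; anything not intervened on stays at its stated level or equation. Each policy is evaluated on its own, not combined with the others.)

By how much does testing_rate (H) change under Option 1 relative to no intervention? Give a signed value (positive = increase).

43

Baseline:
  M = 73
  H = 244 − 73 = 171
Option 1 (M − 43):
  M = 73 − 43 = 30
  H = 244 − 30 = 214
Change in H: 214 − 171 = 43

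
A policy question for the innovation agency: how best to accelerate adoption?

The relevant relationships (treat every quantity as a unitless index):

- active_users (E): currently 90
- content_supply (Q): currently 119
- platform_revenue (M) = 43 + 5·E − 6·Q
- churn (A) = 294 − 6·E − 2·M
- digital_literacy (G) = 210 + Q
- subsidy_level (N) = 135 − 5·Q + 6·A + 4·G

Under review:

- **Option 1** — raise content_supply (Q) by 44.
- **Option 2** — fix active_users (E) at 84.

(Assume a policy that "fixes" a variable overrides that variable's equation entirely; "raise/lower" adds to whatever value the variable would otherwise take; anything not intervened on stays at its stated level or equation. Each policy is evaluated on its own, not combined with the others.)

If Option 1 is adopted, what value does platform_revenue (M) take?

Option 1 (Q + 44):
  E = 90
  Q = 119 + 44 = 163
  M = 43 + 5·90 − 6·163 = -485

-485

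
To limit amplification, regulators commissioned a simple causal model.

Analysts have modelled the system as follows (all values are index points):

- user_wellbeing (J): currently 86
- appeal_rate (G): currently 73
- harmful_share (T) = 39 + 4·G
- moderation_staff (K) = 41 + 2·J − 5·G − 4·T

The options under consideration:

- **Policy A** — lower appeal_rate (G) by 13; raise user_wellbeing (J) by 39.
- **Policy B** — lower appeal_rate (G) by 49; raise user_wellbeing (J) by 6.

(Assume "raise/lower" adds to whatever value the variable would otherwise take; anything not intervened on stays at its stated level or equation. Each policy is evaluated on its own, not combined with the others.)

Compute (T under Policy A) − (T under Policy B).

144

Policy A (G − 13, J + 39):
  G = 73 − 13 = 60
  T = 39 + 4·60 = 279
Policy B (G − 49, J + 6):
  G = 73 − 49 = 24
  T = 39 + 4·24 = 135
T: 279 − 135 = 144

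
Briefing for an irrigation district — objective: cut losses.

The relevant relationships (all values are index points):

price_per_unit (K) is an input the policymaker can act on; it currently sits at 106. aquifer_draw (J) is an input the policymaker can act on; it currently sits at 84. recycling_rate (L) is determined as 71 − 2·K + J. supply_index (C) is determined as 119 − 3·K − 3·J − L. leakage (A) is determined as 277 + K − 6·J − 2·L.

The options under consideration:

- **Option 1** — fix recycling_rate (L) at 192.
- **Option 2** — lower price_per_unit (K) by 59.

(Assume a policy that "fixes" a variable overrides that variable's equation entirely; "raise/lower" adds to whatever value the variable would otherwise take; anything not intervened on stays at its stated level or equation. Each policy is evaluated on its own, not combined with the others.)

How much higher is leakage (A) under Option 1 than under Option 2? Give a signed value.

-203

Option 1 (L := 192):
  K = 106
  J = 84
  L = 192
  A = 277 + 106 − 6·84 − 2·192 = -505
Option 2 (K − 59):
  K = 106 − 59 = 47
  J = 84
  L = 71 − 2·47 + 84 = 61
  A = 277 + 47 − 6·84 − 2·61 = -302
A: -505 − (-302) = -203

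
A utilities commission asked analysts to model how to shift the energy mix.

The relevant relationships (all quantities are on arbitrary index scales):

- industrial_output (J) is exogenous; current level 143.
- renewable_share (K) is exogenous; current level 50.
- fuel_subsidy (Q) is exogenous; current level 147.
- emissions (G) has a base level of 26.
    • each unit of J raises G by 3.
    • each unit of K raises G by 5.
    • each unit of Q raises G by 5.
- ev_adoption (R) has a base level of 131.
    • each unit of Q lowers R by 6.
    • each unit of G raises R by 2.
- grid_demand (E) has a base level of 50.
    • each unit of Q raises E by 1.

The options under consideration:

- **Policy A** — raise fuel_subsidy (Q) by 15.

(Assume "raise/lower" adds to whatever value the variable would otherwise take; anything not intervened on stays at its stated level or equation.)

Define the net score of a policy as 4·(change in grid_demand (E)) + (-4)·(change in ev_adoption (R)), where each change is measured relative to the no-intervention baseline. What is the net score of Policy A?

-180

Baseline:
  J = 143
  K = 50
  Q = 147
  G = 26 + 3·143 + 5·50 + 5·147 = 1440
  R = 131 − 6·147 + 2·1440 = 2129
  E = 50 + 147 = 197
Policy A (Q + 15):
  J = 143
  K = 50
  Q = 147 + 15 = 162
  G = 26 + 3·143 + 5·50 + 5·162 = 1515
  R = 131 − 6·162 + 2·1515 = 2189
  E = 50 + 162 = 212
ΔE = 212 − 197 = 15; ΔR = 2189 − 2129 = 60
Score = 4·15 + (-4)·60 = -180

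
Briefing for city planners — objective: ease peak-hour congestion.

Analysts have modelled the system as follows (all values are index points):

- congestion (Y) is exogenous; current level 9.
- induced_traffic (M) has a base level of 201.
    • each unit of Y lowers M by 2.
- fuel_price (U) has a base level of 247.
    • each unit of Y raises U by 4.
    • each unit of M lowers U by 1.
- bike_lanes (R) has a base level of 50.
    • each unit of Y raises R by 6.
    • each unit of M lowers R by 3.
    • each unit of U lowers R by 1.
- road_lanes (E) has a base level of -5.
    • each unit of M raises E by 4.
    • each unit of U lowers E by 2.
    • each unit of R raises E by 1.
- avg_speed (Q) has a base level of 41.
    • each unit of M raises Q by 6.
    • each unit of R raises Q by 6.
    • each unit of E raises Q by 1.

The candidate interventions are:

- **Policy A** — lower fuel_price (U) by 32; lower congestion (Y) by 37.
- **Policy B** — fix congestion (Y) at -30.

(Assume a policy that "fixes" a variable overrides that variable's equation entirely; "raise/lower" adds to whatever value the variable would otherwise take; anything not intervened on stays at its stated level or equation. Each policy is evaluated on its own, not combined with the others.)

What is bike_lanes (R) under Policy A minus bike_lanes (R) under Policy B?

44

Policy A (U − 32, Y − 37):
  Y = 9 − 37 = -28
  M = 201 − 2·(-28) = 257
  U = 247 + 4·(-28) − 257 (−32 from intervention) = -154
  R = 50 + 6·(-28) − 3·257 − (-154) = -735
Policy B (Y := -30):
  Y = -30
  M = 201 − 2·(-30) = 261
  U = 247 + 4·(-30) − 261 = -134
  R = 50 + 6·(-30) − 3·261 − (-134) = -779
R: -735 − (-779) = 44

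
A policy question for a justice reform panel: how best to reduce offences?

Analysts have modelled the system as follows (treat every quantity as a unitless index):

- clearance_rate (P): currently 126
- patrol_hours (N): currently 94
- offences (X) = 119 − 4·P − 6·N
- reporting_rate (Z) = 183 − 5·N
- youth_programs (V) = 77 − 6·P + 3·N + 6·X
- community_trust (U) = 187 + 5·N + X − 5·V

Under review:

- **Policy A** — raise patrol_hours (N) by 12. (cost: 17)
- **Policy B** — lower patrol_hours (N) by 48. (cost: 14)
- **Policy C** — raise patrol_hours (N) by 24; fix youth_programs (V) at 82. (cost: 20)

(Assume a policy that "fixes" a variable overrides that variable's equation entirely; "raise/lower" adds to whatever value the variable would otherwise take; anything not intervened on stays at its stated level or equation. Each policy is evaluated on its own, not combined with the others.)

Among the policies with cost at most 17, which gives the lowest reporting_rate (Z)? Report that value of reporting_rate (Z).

Policy A (N + 12):
  N = 94 + 12 = 106
  Z = 183 − 5·106 = -347
Policy B (N − 48):
  N = 94 − 48 = 46
  Z = 183 − 5·46 = -47
Comparing — Policy A: Z=-347, Policy B: Z=-47. Lowest is -347 (Policy A).

-347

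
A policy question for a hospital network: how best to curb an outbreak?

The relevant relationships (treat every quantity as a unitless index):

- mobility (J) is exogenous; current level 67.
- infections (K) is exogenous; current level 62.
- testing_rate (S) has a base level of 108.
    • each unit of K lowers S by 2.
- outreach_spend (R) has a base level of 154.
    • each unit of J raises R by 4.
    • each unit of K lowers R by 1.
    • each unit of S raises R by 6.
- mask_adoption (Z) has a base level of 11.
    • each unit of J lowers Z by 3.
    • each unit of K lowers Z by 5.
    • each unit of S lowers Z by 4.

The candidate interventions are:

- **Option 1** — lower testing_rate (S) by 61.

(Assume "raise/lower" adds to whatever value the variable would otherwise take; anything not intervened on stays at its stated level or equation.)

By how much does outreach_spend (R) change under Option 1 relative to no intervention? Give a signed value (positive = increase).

-366

Baseline:
  J = 67
  K = 62
  S = 108 − 2·62 = -16
  R = 154 + 4·67 − 62 + 6·(-16) = 264
Option 1 (S − 61):
  J = 67
  K = 62
  S = 108 − 2·62 (−61 from intervention) = -77
  R = 154 + 4·67 − 62 + 6·(-77) = -102
Change in R: -102 − 264 = -366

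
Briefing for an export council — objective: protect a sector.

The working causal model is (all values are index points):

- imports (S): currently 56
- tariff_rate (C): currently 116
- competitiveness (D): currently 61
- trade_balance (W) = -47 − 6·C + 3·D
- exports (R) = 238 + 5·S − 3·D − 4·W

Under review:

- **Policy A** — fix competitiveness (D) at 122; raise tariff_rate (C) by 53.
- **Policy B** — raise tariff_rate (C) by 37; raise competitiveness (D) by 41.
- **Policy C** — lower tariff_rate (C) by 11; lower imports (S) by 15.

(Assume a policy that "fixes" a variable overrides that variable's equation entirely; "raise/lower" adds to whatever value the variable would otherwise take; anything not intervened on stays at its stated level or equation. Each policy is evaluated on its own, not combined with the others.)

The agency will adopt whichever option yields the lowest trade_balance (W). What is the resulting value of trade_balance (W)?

-695

Policy A (D := 122, C + 53):
  C = 116 + 53 = 169
  D = 122
  W = -47 − 6·169 + 3·122 = -695
Policy B (C + 37, D + 41):
  C = 116 + 37 = 153
  D = 61 + 41 = 102
  W = -47 − 6·153 + 3·102 = -659
Policy C (C − 11, S − 15):
  C = 116 − 11 = 105
  D = 61
  W = -47 − 6·105 + 3·61 = -494
Comparing — Policy A: W=-695, Policy B: W=-659, Policy C: W=-494. Lowest is -695 (Policy A).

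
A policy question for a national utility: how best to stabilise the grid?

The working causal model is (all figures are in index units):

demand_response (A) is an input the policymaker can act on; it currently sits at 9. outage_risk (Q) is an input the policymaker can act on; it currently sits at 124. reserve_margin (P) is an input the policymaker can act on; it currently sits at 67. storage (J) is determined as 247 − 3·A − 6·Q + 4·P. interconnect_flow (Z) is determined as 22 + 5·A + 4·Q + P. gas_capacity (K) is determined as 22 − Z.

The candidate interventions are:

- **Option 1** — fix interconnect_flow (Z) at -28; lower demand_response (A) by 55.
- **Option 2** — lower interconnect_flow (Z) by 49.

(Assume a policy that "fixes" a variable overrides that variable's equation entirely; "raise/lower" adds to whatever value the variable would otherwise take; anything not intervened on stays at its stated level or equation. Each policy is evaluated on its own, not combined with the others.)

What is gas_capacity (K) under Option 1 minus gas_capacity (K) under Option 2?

609

Option 1 (Z := -28, A − 55):
  A = 9 − 55 = -46
  Q = 124
  P = 67
  Z = -28
  K = 22 − (-28) = 50
Option 2 (Z − 49):
  A = 9
  Q = 124
  P = 67
  Z = 22 + 5·9 + 4·124 + 67 (−49 from intervention) = 581
  K = 22 − 581 = -559
K: 50 − (-559) = 609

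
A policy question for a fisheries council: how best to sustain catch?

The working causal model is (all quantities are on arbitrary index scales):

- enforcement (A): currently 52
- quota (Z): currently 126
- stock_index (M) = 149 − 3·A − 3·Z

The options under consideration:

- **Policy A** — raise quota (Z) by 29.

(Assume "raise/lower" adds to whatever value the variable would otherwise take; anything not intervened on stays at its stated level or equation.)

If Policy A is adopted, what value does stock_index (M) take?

Policy A (Z + 29):
  A = 52
  Z = 126 + 29 = 155
  M = 149 − 3·52 − 3·155 = -472

-472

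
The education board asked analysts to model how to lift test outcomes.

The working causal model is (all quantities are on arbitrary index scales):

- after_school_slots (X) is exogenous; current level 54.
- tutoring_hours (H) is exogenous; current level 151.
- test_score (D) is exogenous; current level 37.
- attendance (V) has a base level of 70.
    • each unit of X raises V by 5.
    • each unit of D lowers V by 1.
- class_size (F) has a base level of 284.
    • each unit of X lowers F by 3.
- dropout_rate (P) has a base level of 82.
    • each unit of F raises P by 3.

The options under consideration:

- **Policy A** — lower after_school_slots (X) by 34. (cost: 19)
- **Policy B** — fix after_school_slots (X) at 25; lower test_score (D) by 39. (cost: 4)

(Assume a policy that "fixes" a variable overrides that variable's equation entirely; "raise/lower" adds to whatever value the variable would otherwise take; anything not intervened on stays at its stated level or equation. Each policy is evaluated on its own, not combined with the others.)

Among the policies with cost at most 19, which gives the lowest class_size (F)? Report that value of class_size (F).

209

Policy A (X − 34):
  X = 54 − 34 = 20
  F = 284 − 3·20 = 224
Policy B (X := 25, D − 39):
  X = 25
  F = 284 − 3·25 = 209
Comparing — Policy A: F=224, Policy B: F=209. Lowest is 209 (Policy B).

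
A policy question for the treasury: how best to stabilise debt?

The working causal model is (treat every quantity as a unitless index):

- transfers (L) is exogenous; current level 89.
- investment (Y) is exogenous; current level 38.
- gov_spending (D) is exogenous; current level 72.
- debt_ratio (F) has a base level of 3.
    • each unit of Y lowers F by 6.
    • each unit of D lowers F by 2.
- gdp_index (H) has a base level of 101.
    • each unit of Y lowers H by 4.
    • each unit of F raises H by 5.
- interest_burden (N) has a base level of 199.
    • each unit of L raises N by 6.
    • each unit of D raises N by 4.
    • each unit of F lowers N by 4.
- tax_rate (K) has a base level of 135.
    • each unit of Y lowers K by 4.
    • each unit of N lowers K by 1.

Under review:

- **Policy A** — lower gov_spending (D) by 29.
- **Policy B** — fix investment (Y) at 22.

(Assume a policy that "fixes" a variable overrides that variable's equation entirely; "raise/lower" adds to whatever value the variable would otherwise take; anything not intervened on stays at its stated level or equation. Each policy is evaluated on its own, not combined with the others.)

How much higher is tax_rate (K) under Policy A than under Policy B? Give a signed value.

-100

Policy A (D − 29):
  L = 89
  Y = 38
  D = 72 − 29 = 43
  F = 3 − 6·38 − 2·43 = -311
  N = 199 + 6·89 + 4·43 − 4·(-311) = 2149
  K = 135 − 4·38 − 2149 = -2166
Policy B (Y := 22):
  L = 89
  Y = 22
  D = 72
  F = 3 − 6·22 − 2·72 = -273
  N = 199 + 6·89 + 4·72 − 4·(-273) = 2113
  K = 135 − 4·22 − 2113 = -2066
K: -2166 − (-2066) = -100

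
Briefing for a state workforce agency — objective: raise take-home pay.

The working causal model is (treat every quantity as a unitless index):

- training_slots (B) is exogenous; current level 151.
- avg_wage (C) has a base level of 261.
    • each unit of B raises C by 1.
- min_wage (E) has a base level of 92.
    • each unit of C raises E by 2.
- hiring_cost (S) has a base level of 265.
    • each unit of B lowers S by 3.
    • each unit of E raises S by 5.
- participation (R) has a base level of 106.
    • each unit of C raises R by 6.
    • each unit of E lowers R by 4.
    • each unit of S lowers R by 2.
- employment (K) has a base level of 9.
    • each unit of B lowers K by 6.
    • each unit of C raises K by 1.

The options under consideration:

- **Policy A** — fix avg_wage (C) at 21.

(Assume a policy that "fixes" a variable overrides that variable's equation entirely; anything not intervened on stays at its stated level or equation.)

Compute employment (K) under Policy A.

Policy A (C := 21):
  B = 151
  C = 21
  K = 9 − 6·151 + 21 = -876

-876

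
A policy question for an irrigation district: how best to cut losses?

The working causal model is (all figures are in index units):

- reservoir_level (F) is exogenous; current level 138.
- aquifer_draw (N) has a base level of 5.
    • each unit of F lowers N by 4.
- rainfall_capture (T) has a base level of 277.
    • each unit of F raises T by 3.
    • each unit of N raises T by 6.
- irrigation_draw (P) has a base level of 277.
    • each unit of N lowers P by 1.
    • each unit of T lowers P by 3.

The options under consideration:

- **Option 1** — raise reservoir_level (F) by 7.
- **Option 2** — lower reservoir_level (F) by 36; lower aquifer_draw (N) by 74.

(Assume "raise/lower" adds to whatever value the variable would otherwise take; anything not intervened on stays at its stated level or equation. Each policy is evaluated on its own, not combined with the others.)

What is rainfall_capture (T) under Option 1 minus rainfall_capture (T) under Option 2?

-459

Option 1 (F + 7):
  F = 138 + 7 = 145
  N = 5 − 4·145 = -575
  T = 277 + 3·145 + 6·(-575) = -2738
Option 2 (F − 36, N − 74):
  F = 138 − 36 = 102
  N = 5 − 4·102 (−74 from intervention) = -477
  T = 277 + 3·102 + 6·(-477) = -2279
T: -2738 − (-2279) = -459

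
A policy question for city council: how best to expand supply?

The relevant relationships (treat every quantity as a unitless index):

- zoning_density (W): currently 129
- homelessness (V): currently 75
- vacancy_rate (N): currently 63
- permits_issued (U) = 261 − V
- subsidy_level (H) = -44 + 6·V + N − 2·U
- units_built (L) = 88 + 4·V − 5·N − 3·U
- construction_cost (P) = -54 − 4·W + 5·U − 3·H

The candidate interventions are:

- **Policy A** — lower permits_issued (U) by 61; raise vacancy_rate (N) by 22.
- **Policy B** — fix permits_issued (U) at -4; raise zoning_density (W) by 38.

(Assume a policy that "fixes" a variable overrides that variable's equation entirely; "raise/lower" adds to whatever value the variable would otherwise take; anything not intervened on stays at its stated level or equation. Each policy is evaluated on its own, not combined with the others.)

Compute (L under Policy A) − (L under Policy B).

-497

Policy A (U − 61, N + 22):
  V = 75
  N = 63 + 22 = 85
  U = 261 − 75 (−61 from intervention) = 125
  L = 88 + 4·75 − 5·85 − 3·125 = -412
Policy B (U := -4, W + 38):
  V = 75
  N = 63
  U = -4
  L = 88 + 4·75 − 5·63 − 3·(-4) = 85
L: -412 − 85 = -497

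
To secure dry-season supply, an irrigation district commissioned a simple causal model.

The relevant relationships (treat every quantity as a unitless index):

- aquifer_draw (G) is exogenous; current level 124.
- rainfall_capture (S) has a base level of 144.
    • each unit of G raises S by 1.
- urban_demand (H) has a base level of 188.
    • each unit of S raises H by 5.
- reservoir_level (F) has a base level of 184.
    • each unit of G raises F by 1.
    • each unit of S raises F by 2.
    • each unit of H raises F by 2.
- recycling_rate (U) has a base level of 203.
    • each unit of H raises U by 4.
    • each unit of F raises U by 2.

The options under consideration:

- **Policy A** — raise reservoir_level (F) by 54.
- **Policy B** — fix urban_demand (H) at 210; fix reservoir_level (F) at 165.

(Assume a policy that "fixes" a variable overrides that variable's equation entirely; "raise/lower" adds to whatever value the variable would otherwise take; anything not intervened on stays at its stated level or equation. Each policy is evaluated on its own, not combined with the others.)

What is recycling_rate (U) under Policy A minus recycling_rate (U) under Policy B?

Policy A (F + 54):
  G = 124
  S = 144 + 124 = 268
  H = 188 + 5·268 = 1528
  F = 184 + 124 + 2·268 + 2·1528 (+54 from intervention) = 3954
  U = 203 + 4·1528 + 2·3954 = 14223
Policy B (H := 210, F := 165):
  G = 124
  S = 144 + 124 = 268
  H = 210
  F = 165
  U = 203 + 4·210 + 2·165 = 1373
U: 14223 − 1373 = 12850

12850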